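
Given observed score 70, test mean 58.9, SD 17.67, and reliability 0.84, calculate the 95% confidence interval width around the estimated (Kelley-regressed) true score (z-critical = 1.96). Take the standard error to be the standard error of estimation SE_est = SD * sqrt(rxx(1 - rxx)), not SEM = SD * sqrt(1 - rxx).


True score estimate = 0.84*70 + 0.16*58.9 = 68.224
SE_est = SD * sqrt(rxx * (1 - rxx)) = 17.67 * sqrt(0.84 * 0.16) = 17.67 * sqrt(0.1344) = 6.477929
CI = T_est +/- z * SE_est, so width = 2 * z * SE_est = 2 * 1.96 * 6.477929
Width = 25.3935

25.3935


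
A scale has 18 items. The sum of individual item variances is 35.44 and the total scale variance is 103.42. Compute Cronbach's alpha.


alpha = (k/(k-1)) * (1 - sum(si^2)/s_total^2)
= (18/17) * (1 - 35.44/103.42)
alpha = 0.696

0.696


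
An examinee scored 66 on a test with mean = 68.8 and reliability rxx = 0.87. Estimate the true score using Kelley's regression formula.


T_est = rxx * X + (1 - rxx) * mean
T_est = 0.87 * 66 + 0.13 * 68.8
T_est = 57.42 + 8.944
T_est = 66.364

66.364


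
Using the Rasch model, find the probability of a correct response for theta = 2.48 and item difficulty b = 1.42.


theta - b = 2.48 - 1.42 = 1.06
exp(-(theta - b)) = exp(-1.06) = 0.3465
P = 1 / (1 + 0.3465)
P = 0.7427

0.7427


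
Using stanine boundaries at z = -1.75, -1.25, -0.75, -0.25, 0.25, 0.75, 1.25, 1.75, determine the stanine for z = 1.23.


Stanine boundaries: [-1.75, -1.25, -0.75, -0.25, 0.25, 0.75, 1.25, 1.75]
z = 1.23
Check each boundary:
  z >= -1.75 -> could be stanine 2
  z >= -1.25 -> could be stanine 3
  z >= -0.75 -> could be stanine 4
  z >= -0.25 -> could be stanine 5
  z >= 0.25 -> could be stanine 6
  z >= 0.75 -> could be stanine 7
  z < 1.25
  z < 1.75
Highest qualifying boundary gives stanine = 7

7


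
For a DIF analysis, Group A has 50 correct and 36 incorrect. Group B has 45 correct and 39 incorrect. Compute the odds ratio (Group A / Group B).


Odds_A = 50/36 = 1.3889
Odds_B = 45/39 = 1.1538
OR = Odds_A / Odds_B = 1.3889 / 1.1538
Exactly, OR = (50 * 39) / (36 * 45) = 1950 / 1620
OR = 1.2037

1.2037


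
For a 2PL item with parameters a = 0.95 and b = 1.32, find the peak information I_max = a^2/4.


For 2PL, max info at theta = b = 1.32
I_max = a^2 / 4 = 0.95^2 / 4
= 0.9025 / 4
I_max = 0.2256

0.2256


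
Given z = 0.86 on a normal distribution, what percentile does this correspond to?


CDF(z) = 0.5 * (1 + erf(z/sqrt(2)))
erf(0.6081) = 0.6102
CDF = 0.8051
Percentile rank = 0.8051 * 100 = 80.51

80.51


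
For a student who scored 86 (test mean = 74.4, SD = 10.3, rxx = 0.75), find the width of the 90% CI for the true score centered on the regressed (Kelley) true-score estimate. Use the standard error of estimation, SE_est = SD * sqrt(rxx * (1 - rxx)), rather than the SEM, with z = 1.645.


True score estimate = 0.75*86 + 0.25*74.4 = 83.1
SE_est = SD * sqrt(rxx * (1 - rxx)) = 10.3 * sqrt(0.75 * 0.25) = 10.3 * sqrt(0.1875) = 4.460031
CI = T_est +/- z * SE_est, so width = 2 * z * SE_est = 2 * 1.645 * 4.460031
Width = 14.6735

14.6735


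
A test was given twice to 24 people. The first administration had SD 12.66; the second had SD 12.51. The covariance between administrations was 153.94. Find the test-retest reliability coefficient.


r = cov(X,Y) / (SD_X * SD_Y)
r = 153.94 / (12.66 * 12.51)
r = 153.94 / 158.3766
r = 0.972

0.972


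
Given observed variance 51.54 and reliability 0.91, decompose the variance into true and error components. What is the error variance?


var_true = rxx * var_obs = 0.91 * 51.54 = 46.9014
var_error = var_obs - var_true
var_error = 51.54 - 46.9014
var_error = 4.6386

4.6386


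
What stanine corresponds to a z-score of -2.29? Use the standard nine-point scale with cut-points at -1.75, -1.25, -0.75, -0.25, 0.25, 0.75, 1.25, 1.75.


Stanine boundaries: [-1.75, -1.25, -0.75, -0.25, 0.25, 0.75, 1.25, 1.75]
z = -2.29
Check each boundary:
  z < -1.75
  z < -1.25
  z < -0.75
  z < -0.25
  z < 0.25
  z < 0.75
  z < 1.25
  z < 1.75
Highest qualifying boundary gives stanine = 1

1


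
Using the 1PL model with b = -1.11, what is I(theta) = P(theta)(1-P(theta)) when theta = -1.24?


P = 1/(1+exp(-(-1.24--1.11))) = 0.4675
I = P*(1-P) = 0.4675 * 0.5325
I = 0.2489

0.2489


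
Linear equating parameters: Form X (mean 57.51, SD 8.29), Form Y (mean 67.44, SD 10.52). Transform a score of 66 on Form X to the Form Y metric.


slope = SD_Y / SD_X = 10.52 / 8.29 ~ 1.269
intercept = mean_Y - slope * mean_X = 67.44 - (10.52 / 8.29) * 57.51 ~ -5.5401
Y = slope * X + intercept. To avoid rounding drift from the rounded slope/intercept, evaluate the equivalent form Y = mean_Y + SD_Y * (X - mean_X) / SD_X at full precision:
Y = 67.44 + 10.52 * (66 - 57.51) / 8.29
Y = 67.44 + 10.52 * 8.49 / 8.29
Y = 67.44 + 89.3148 / 8.29
Y = 67.44 + 10.7738
Y = 78.2138

78.2138


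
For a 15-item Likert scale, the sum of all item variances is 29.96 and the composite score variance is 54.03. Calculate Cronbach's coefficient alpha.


alpha = (k/(k-1)) * (1 - sum(si^2)/s_total^2)
= (15/14) * (1 - 29.96/54.03)
alpha = 0.4773

0.4773


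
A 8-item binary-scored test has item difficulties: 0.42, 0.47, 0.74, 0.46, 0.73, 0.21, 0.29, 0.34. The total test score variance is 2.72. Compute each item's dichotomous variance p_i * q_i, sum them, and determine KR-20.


For each item, compute p_i * q_i:
  Item 1: 0.42 * 0.58 = 0.2436
  Item 2: 0.47 * 0.53 = 0.2491
  Item 3: 0.74 * 0.26 = 0.1924
  Item 4: 0.46 * 0.54 = 0.2484
  Item 5: 0.73 * 0.27 = 0.1971
  Item 6: 0.21 * 0.79 = 0.1659
  Item 7: 0.29 * 0.71 = 0.2059
  Item 8: 0.34 * 0.66 = 0.2244
Sum(p_i * q_i) = 0.2436 + 0.2491 + 0.1924 + 0.2484 + 0.1971 + 0.1659 + 0.2059 + 0.2244 = 1.7268
KR-20 = (k/(k-1)) * (1 - Sum(p_i*q_i) / Var_total)
= (8/7) * (1 - 1.7268/2.72)
= 1.1429 * 0.3651
KR-20 = 0.4173

0.4173


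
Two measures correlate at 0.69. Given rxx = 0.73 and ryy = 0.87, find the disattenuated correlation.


r_corrected = rxy / sqrt(rxx * ryy)
= 0.69 / sqrt(0.73 * 0.87)
= 0.69 / sqrt(0.6351)
= 0.69 / 0.796932
r_corrected = 0.8658

0.8658


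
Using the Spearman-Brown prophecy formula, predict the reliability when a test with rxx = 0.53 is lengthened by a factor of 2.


r_new = (n * rxx) / (1 + (n-1) * rxx)
r_new = (2 * 0.53) / (1 + 1 * 0.53)
r_new = 1.06 / 1.53
r_new = 0.6928

0.6928


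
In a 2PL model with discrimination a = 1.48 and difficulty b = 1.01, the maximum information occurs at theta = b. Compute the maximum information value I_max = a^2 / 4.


For 2PL, max info at theta = b = 1.01
I_max = a^2 / 4 = 1.48^2 / 4
= 2.1904 / 4
I_max = 0.5476

0.5476


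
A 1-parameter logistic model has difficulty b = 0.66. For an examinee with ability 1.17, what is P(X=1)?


theta - b = 1.17 - 0.66 = 0.51
exp(-(theta - b)) = exp(-0.51) = 0.6005
P = 1 / (1 + 0.6005)
P = 0.6248

0.6248


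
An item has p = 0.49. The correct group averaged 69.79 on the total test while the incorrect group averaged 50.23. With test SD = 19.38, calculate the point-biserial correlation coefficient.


q = 1 - p = 0.51
rpb = ((M1 - M0) / SD) * sqrt(p * q)
rpb = ((69.79 - 50.23) / 19.38) * sqrt(0.49 * 0.51)
rpb = 0.5045

0.5045


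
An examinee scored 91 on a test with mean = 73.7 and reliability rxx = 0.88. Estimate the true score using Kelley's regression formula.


T_est = rxx * X + (1 - rxx) * mean
T_est = 0.88 * 91 + 0.12 * 73.7
T_est = 80.08 + 8.844
T_est = 88.924

88.924


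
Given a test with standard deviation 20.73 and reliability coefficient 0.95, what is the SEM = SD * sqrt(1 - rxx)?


SEM = SD * sqrt(1 - rxx)
SEM = 20.73 * sqrt(1 - 0.95)
SEM = 20.73 * sqrt(0.05) = 20.73 * 0.223607
SEM = 4.6354

4.6354


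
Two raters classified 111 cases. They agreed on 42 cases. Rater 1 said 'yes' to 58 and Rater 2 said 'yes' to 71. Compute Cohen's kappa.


P_o = 42/111 = 0.378378
P_e = (58*71 + 53*40) / 12321 = 0.50629
kappa = (P_o - P_e) / (1 - P_e)
kappa = (0.378378 - 0.50629) / (1 - 0.50629)
kappa = -0.2591

-0.2591


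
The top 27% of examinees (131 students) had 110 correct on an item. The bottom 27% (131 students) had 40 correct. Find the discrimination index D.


p_upper = 110/131 = 0.8397
p_lower = 40/131 = 0.3053
D = 0.8397 - 0.3053 = 0.5344

0.5344


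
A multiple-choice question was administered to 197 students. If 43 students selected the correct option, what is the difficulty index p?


Item difficulty p = number correct / total examinees
p = 43 / 197
p = 0.2183

0.2183


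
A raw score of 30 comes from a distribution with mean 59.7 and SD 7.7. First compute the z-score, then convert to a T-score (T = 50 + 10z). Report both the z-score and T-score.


z = (X - mean) / SD = (30 - 59.7) / 7.7
z = -29.7 / 7.7
z = -3.8571
T-score = T = 50 + 10z
Carry z at full precision (z = -29.7 / 7.7) into the conversion:
T-score = 50 + 10 * (-29.7 / 7.7) = 50 + -297 / 7.7
T-score = 50 + -38.5714
T-score = 11.4286

11.4286


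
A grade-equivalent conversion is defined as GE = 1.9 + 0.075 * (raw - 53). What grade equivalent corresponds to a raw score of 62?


raw - median = 62 - 53 = 9
slope * diff = 0.075 * 9 = 0.675
GE = 1.9 + 0.675
GE = 2.575

2.575


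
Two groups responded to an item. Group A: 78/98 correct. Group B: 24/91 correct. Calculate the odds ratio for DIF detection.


Odds_A = 78/20 = 3.9
Odds_B = 24/67 = 0.3582
OR = Odds_A / Odds_B = 3.9 / 0.3582
Exactly, OR = (78 * 67) / (20 * 24) = 5226 / 480
OR = 10.8875

10.8875


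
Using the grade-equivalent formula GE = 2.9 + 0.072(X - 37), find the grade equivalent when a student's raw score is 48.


raw - median = 48 - 37 = 11
slope * diff = 0.072 * 11 = 0.792
GE = 2.9 + 0.792
GE = 3.692

3.692


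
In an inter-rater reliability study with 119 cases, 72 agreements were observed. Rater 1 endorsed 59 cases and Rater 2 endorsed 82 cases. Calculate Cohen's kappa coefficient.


P_o = 72/119 = 0.605042
P_e = (59*82 + 60*37) / 14161 = 0.498411
kappa = (P_o - P_e) / (1 - P_e)
kappa = (0.605042 - 0.498411) / (1 - 0.498411)
kappa = 0.2126

0.2126


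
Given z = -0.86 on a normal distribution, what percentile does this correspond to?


CDF(z) = 0.5 * (1 + erf(z/sqrt(2)))
erf(-0.6081) = -0.6102
CDF = 0.1949
Percentile rank = 0.1949 * 100 = 19.49

19.49


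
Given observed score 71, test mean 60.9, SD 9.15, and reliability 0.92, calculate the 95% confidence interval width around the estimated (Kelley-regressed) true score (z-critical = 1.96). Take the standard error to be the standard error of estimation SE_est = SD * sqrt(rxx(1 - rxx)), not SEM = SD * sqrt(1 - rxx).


True score estimate = 0.92*71 + 0.08*60.9 = 70.192
SE_est = SD * sqrt(rxx * (1 - rxx)) = 9.15 * sqrt(0.92 * 0.08) = 9.15 * sqrt(0.0736) = 2.482333
CI = T_est +/- z * SE_est, so width = 2 * z * SE_est = 2 * 1.96 * 2.482333
Width = 9.7307

9.7307


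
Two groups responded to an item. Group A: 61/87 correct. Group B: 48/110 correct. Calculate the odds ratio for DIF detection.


Odds_A = 61/26 = 2.3462
Odds_B = 48/62 = 0.7742
OR = Odds_A / Odds_B = 2.3462 / 0.7742
Exactly, OR = (61 * 62) / (26 * 48) = 3782 / 1248
OR = 3.0304

3.0304


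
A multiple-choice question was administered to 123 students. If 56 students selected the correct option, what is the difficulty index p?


Item difficulty p = number correct / total examinees
p = 56 / 123
p = 0.4553

0.4553


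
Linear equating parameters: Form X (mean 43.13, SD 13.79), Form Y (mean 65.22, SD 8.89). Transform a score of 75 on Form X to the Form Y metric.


slope = SD_Y / SD_X = 8.89 / 13.79 ~ 0.6447
intercept = mean_Y - slope * mean_X = 65.22 - (8.89 / 13.79) * 43.13 ~ 37.4154
Y = slope * X + intercept. To avoid rounding drift from the rounded slope/intercept, evaluate the equivalent form Y = mean_Y + SD_Y * (X - mean_X) / SD_X at full precision:
Y = 65.22 + 8.89 * (75 - 43.13) / 13.79
Y = 65.22 + 8.89 * 31.87 / 13.79
Y = 65.22 + 283.3243 / 13.79
Y = 65.22 + 20.5456
Y = 85.7656

85.7656


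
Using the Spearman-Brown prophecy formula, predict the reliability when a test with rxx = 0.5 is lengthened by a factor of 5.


r_new = (n * rxx) / (1 + (n-1) * rxx)
r_new = (5 * 0.5) / (1 + 4 * 0.5)
r_new = 2.5 / 3.0
r_new = 0.8333

0.8333


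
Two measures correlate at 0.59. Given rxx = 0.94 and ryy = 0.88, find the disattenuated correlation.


r_corrected = rxy / sqrt(rxx * ryy)
= 0.59 / sqrt(0.94 * 0.88)
= 0.59 / sqrt(0.8272)
= 0.59 / 0.909505
r_corrected = 0.6487

0.6487


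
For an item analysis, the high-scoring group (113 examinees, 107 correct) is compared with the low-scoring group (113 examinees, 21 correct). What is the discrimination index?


p_upper = 107/113 = 0.9469
p_lower = 21/113 = 0.1858
D = 0.9469 - 0.1858 = 0.7611

0.7611


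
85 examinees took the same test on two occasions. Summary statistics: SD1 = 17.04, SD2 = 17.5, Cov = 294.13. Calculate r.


r = cov(X,Y) / (SD_X * SD_Y)
r = 294.13 / (17.04 * 17.5)
r = 294.13 / 298.2
r = 0.9864

0.9864


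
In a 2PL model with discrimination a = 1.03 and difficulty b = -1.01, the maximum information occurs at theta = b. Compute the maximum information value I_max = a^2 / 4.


For 2PL, max info at theta = b = -1.01
I_max = a^2 / 4 = 1.03^2 / 4
= 1.0609 / 4
I_max = 0.2652

0.2652


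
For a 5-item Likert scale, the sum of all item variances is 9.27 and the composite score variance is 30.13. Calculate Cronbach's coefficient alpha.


alpha = (k/(k-1)) * (1 - sum(si^2)/s_total^2)
= (5/4) * (1 - 9.27/30.13)
alpha = 0.8654

0.8654


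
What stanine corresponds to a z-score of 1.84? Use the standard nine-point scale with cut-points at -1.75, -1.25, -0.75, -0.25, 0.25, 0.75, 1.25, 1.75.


Stanine boundaries: [-1.75, -1.25, -0.75, -0.25, 0.25, 0.75, 1.25, 1.75]
z = 1.84
Check each boundary:
  z >= -1.75 -> could be stanine 2
  z >= -1.25 -> could be stanine 3
  z >= -0.75 -> could be stanine 4
  z >= -0.25 -> could be stanine 5
  z >= 0.25 -> could be stanine 6
  z >= 0.75 -> could be stanine 7
  z >= 1.25 -> could be stanine 8
  z >= 1.75 -> could be stanine 9
Highest qualifying boundary gives stanine = 9

9


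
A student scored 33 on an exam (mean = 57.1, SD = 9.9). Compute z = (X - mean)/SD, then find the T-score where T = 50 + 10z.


z = (X - mean) / SD = (33 - 57.1) / 9.9
z = -24.1 / 9.9
z = -2.4343
T-score = T = 50 + 10z
Carry z at full precision (z = -24.1 / 9.9) into the conversion:
T-score = 50 + 10 * (-24.1 / 9.9) = 50 + -241 / 9.9
T-score = 50 + -24.3434
T-score = 25.6566

25.6566


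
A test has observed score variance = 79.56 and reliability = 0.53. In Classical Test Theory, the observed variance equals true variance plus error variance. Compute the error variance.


var_true = rxx * var_obs = 0.53 * 79.56 = 42.1668
var_error = var_obs - var_true
var_error = 79.56 - 42.1668
var_error = 37.3932

37.3932


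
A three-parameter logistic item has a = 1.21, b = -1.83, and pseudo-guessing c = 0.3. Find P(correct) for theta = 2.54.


logit = 1.21*(2.54 - -1.83) = 5.2877
P* = 1/(1 + exp(-5.2877)) = 0.995
P = 0.3 + (1 - 0.3) * 0.995
P = 0.9965

0.9965


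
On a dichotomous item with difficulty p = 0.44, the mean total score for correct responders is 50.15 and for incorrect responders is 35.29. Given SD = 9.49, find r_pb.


q = 1 - p = 0.56
rpb = ((M1 - M0) / SD) * sqrt(p * q)
rpb = ((50.15 - 35.29) / 9.49) * sqrt(0.44 * 0.56)
rpb = 0.7773

0.7773


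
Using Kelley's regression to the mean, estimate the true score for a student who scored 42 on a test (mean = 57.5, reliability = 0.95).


T_est = rxx * X + (1 - rxx) * mean
T_est = 0.95 * 42 + 0.05 * 57.5
T_est = 39.9 + 2.875
T_est = 42.775

42.775


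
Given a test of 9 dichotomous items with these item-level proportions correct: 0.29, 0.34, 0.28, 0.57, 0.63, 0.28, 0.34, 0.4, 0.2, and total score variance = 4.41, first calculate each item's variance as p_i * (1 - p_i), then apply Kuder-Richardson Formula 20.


For each item, compute p_i * q_i:
  Item 1: 0.29 * 0.71 = 0.2059
  Item 2: 0.34 * 0.66 = 0.2244
  Item 3: 0.28 * 0.72 = 0.2016
  Item 4: 0.57 * 0.43 = 0.2451
  Item 5: 0.63 * 0.37 = 0.2331
  Item 6: 0.28 * 0.72 = 0.2016
  Item 7: 0.34 * 0.66 = 0.2244
  Item 8: 0.4 * 0.6 = 0.24
  Item 9: 0.2 * 0.8 = 0.16
Sum(p_i * q_i) = 0.2059 + 0.2244 + 0.2016 + 0.2451 + 0.2331 + 0.2016 + 0.2244 + 0.24 + 0.16 = 1.9361
KR-20 = (k/(k-1)) * (1 - Sum(p_i*q_i) / Var_total)
= (9/8) * (1 - 1.9361/4.41)
= 1.125 * 0.561
KR-20 = 0.6311

0.6311


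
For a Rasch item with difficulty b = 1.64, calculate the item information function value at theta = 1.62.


P = 1/(1+exp(-(1.62-1.64))) = 0.495
I = P*(1-P) = 0.495 * 0.505
I = 0.25

0.25


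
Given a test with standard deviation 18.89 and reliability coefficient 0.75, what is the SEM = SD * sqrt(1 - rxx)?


SEM = SD * sqrt(1 - rxx)
SEM = 18.89 * sqrt(1 - 0.75)
SEM = 18.89 * sqrt(0.25) = 18.89 * 0.5
SEM = 9.445

9.445


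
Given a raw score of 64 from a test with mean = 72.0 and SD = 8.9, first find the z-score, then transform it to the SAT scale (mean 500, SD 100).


z = (X - mean) / SD = (64 - 72.0) / 8.9
z = -8.0 / 8.9
z = -0.8989
SAT-scale = SAT = 500 + 100z
Carry z at full precision (z = -8.0 / 8.9) into the conversion:
SAT-scale = 500 + 100 * (-8.0 / 8.9) = 500 + -800 / 8.9
SAT-scale = 500 + -89.8876
SAT-scale = 410.1124

410.1124


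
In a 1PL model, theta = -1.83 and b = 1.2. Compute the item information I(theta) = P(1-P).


P = 1/(1+exp(-(-1.83-1.2))) = 0.0461
I = P*(1-P) = 0.0461 * 0.9539
I = 0.044

0.044


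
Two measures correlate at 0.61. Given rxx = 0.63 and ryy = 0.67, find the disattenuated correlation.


r_corrected = rxy / sqrt(rxx * ryy)
= 0.61 / sqrt(0.63 * 0.67)
= 0.61 / sqrt(0.4221)
= 0.61 / 0.649692
r_corrected = 0.9389

0.9389


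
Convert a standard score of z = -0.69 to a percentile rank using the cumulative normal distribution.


CDF(z) = 0.5 * (1 + erf(z/sqrt(2)))
erf(-0.4879) = -0.5098
CDF = 0.2451
Percentile rank = 0.2451 * 100 = 24.51

24.51


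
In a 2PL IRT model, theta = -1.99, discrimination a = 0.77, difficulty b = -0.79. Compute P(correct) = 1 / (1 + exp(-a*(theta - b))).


a*(theta - b) = 0.77 * (-1.99 - -0.79) = -0.924
exp(--0.924) = 2.5193
P = 1 / (1 + 2.5193)
P = 0.2841

0.2841


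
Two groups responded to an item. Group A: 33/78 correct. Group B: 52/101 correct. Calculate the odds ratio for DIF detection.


Odds_A = 33/45 = 0.7333
Odds_B = 52/49 = 1.0612
OR = Odds_A / Odds_B = 0.7333 / 1.0612
Exactly, OR = (33 * 49) / (45 * 52) = 1617 / 2340
OR = 0.691

0.691


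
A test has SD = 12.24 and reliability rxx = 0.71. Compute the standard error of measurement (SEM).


SEM = SD * sqrt(1 - rxx)
SEM = 12.24 * sqrt(1 - 0.71)
SEM = 12.24 * sqrt(0.29) = 12.24 * 0.538516
SEM = 6.5914

6.5914


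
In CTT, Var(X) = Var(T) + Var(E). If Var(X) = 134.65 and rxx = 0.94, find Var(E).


var_true = rxx * var_obs = 0.94 * 134.65 = 126.571
var_error = var_obs - var_true
var_error = 134.65 - 126.571
var_error = 8.079

8.079


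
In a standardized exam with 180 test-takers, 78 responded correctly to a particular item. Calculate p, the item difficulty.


Item difficulty p = number correct / total examinees
p = 78 / 180
p = 0.4333

0.4333


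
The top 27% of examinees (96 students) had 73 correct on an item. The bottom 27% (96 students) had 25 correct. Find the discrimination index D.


p_upper = 73/96 = 0.7604
p_lower = 25/96 = 0.2604
D = 0.7604 - 0.2604 = 0.5

0.5


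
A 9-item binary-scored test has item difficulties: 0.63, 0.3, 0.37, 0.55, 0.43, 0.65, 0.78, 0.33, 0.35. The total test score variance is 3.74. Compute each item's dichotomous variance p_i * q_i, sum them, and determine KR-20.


For each item, compute p_i * q_i:
  Item 1: 0.63 * 0.37 = 0.2331
  Item 2: 0.3 * 0.7 = 0.21
  Item 3: 0.37 * 0.63 = 0.2331
  Item 4: 0.55 * 0.45 = 0.2475
  Item 5: 0.43 * 0.57 = 0.2451
  Item 6: 0.65 * 0.35 = 0.2275
  Item 7: 0.78 * 0.22 = 0.1716
  Item 8: 0.33 * 0.67 = 0.2211
  Item 9: 0.35 * 0.65 = 0.2275
Sum(p_i * q_i) = 0.2331 + 0.21 + 0.2331 + 0.2475 + 0.2451 + 0.2275 + 0.1716 + 0.2211 + 0.2275 = 2.0165
KR-20 = (k/(k-1)) * (1 - Sum(p_i*q_i) / Var_total)
= (9/8) * (1 - 2.0165/3.74)
= 1.125 * 0.4608
KR-20 = 0.5184

0.5184


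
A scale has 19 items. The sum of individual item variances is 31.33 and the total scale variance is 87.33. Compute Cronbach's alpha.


alpha = (k/(k-1)) * (1 - sum(si^2)/s_total^2)
= (19/18) * (1 - 31.33/87.33)
alpha = 0.6769

0.6769


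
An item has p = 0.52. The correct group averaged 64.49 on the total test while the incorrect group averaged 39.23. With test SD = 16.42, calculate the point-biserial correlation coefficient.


q = 1 - p = 0.48
rpb = ((M1 - M0) / SD) * sqrt(p * q)
rpb = ((64.49 - 39.23) / 16.42) * sqrt(0.52 * 0.48)
rpb = 0.7686

0.7686


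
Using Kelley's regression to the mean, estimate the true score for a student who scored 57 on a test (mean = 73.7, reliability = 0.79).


T_est = rxx * X + (1 - rxx) * mean
T_est = 0.79 * 57 + 0.21 * 73.7
T_est = 45.03 + 15.477
T_est = 60.507

60.507


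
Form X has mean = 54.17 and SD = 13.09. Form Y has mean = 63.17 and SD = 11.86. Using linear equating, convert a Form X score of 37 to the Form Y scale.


slope = SD_Y / SD_X = 11.86 / 13.09 ~ 0.906
intercept = mean_Y - slope * mean_X = 63.17 - (11.86 / 13.09) * 54.17 ~ 14.0901
Y = slope * X + intercept. To avoid rounding drift from the rounded slope/intercept, evaluate the equivalent form Y = mean_Y + SD_Y * (X - mean_X) / SD_X at full precision:
Y = 63.17 + 11.86 * (37 - 54.17) / 13.09
Y = 63.17 - 11.86 * 17.17 / 13.09
Y = 63.17 - 203.6362 / 13.09
Y = 63.17 - 15.5566
Y = 47.6134

47.6134


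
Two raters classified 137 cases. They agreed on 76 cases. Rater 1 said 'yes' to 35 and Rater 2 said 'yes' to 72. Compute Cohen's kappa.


P_o = 76/137 = 0.554745
P_e = (35*72 + 102*65) / 18769 = 0.487506
kappa = (P_o - P_e) / (1 - P_e)
kappa = (0.554745 - 0.487506) / (1 - 0.487506)
kappa = 0.1312

0.1312


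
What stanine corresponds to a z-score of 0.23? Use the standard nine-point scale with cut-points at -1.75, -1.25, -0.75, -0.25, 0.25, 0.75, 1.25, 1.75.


Stanine boundaries: [-1.75, -1.25, -0.75, -0.25, 0.25, 0.75, 1.25, 1.75]
z = 0.23
Check each boundary:
  z >= -1.75 -> could be stanine 2
  z >= -1.25 -> could be stanine 3
  z >= -0.75 -> could be stanine 4
  z >= -0.25 -> could be stanine 5
  z < 0.25
  z < 0.75
  z < 1.25
  z < 1.75
Highest qualifying boundary gives stanine = 5

5


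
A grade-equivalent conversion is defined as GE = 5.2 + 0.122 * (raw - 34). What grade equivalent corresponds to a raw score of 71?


raw - median = 71 - 34 = 37
slope * diff = 0.122 * 37 = 4.514
GE = 5.2 + 4.514
GE = 9.714

9.714


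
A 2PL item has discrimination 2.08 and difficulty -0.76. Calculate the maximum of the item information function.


For 2PL, max info at theta = b = -0.76
I_max = a^2 / 4 = 2.08^2 / 4
= 4.3264 / 4
I_max = 1.0816

1.0816


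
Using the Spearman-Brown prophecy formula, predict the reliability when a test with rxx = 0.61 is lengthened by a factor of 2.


r_new = (n * rxx) / (1 + (n-1) * rxx)
r_new = (2 * 0.61) / (1 + 1 * 0.61)
r_new = 1.22 / 1.61
r_new = 0.7578

0.7578


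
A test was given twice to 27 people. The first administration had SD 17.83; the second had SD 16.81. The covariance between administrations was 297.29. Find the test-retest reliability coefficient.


r = cov(X,Y) / (SD_X * SD_Y)
r = 297.29 / (17.83 * 16.81)
r = 297.29 / 299.7223
r = 0.9919

0.9919


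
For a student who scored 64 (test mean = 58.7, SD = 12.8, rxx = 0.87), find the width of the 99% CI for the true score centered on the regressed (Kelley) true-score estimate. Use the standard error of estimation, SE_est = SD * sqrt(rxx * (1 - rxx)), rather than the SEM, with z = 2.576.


True score estimate = 0.87*64 + 0.13*58.7 = 63.311
SE_est = SD * sqrt(rxx * (1 - rxx)) = 12.8 * sqrt(0.87 * 0.13) = 12.8 * sqrt(0.1131) = 4.304684
CI = T_est +/- z * SE_est, so width = 2 * z * SE_est = 2 * 2.576 * 4.304684
Width = 22.1777

22.1777


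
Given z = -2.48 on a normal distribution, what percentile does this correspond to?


CDF(z) = 0.5 * (1 + erf(z/sqrt(2)))
erf(-1.7536) = -0.9869
CDF = 0.0066
Percentile rank = 0.0066 * 100 = 0.66

0.66


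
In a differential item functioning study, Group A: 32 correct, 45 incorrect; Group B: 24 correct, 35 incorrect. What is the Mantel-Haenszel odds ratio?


Odds_A = 32/45 = 0.7111
Odds_B = 24/35 = 0.6857
OR = Odds_A / Odds_B = 0.7111 / 0.6857
Exactly, OR = (32 * 35) / (45 * 24) = 1120 / 1080
OR = 1.037

1.037


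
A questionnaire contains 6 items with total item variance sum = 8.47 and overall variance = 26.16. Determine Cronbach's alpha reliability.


alpha = (k/(k-1)) * (1 - sum(si^2)/s_total^2)
= (6/5) * (1 - 8.47/26.16)
alpha = 0.8115

0.8115


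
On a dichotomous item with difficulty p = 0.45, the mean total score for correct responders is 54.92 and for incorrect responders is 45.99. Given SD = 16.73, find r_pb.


q = 1 - p = 0.55
rpb = ((M1 - M0) / SD) * sqrt(p * q)
rpb = ((54.92 - 45.99) / 16.73) * sqrt(0.45 * 0.55)
rpb = 0.2655

0.2655


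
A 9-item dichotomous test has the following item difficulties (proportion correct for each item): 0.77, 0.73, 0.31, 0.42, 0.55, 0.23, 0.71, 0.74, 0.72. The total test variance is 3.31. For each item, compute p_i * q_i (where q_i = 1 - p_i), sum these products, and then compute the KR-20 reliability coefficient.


For each item, compute p_i * q_i:
  Item 1: 0.77 * 0.23 = 0.1771
  Item 2: 0.73 * 0.27 = 0.1971
  Item 3: 0.31 * 0.69 = 0.2139
  Item 4: 0.42 * 0.58 = 0.2436
  Item 5: 0.55 * 0.45 = 0.2475
  Item 6: 0.23 * 0.77 = 0.1771
  Item 7: 0.71 * 0.29 = 0.2059
  Item 8: 0.74 * 0.26 = 0.1924
  Item 9: 0.72 * 0.28 = 0.2016
Sum(p_i * q_i) = 0.1771 + 0.1971 + 0.2139 + 0.2436 + 0.2475 + 0.1771 + 0.2059 + 0.1924 + 0.2016 = 1.8562
KR-20 = (k/(k-1)) * (1 - Sum(p_i*q_i) / Var_total)
= (9/8) * (1 - 1.8562/3.31)
= 1.125 * 0.4392
KR-20 = 0.4941

0.4941


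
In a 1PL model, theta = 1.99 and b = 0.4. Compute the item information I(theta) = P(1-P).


P = 1/(1+exp(-(1.99-0.4))) = 0.8306
I = P*(1-P) = 0.8306 * 0.1694
I = 0.1407

0.1407


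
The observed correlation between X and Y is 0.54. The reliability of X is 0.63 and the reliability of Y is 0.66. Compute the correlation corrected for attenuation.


r_corrected = rxy / sqrt(rxx * ryy)
= 0.54 / sqrt(0.63 * 0.66)
= 0.54 / sqrt(0.4158)
= 0.54 / 0.644826
r_corrected = 0.8374

0.8374


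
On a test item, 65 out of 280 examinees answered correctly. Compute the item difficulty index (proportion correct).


Item difficulty p = number correct / total examinees
p = 65 / 280
p = 0.2321

0.2321


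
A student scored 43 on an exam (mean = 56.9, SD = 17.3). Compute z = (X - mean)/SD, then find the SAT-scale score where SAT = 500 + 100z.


z = (X - mean) / SD = (43 - 56.9) / 17.3
z = -13.9 / 17.3
z = -0.8035
SAT-scale = SAT = 500 + 100z
Carry z at full precision (z = -13.9 / 17.3) into the conversion:
SAT-scale = 500 + 100 * (-13.9 / 17.3) = 500 + -1390 / 17.3
SAT-scale = 500 + -80.3468
SAT-scale = 419.6532

419.6532


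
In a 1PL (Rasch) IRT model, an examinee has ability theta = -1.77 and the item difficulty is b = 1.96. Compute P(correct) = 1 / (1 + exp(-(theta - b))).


theta - b = -1.77 - 1.96 = -3.73
exp(-(theta - b)) = exp(3.73) = 41.6791
P = 1 / (1 + 41.6791)
P = 0.0234

0.0234


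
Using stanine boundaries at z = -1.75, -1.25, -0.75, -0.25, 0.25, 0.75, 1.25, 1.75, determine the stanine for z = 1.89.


Stanine boundaries: [-1.75, -1.25, -0.75, -0.25, 0.25, 0.75, 1.25, 1.75]
z = 1.89
Check each boundary:
  z >= -1.75 -> could be stanine 2
  z >= -1.25 -> could be stanine 3
  z >= -0.75 -> could be stanine 4
  z >= -0.25 -> could be stanine 5
  z >= 0.25 -> could be stanine 6
  z >= 0.75 -> could be stanine 7
  z >= 1.25 -> could be stanine 8
  z >= 1.75 -> could be stanine 9
Highest qualifying boundary gives stanine = 9

9


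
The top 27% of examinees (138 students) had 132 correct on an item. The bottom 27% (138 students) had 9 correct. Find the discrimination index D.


p_upper = 132/138 = 0.9565
p_lower = 9/138 = 0.0652
D = 0.9565 - 0.0652 = 0.8913

0.8913


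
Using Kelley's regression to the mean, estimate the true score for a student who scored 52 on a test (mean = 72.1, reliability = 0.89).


T_est = rxx * X + (1 - rxx) * mean
T_est = 0.89 * 52 + 0.11 * 72.1
T_est = 46.28 + 7.931
T_est = 54.211

54.211


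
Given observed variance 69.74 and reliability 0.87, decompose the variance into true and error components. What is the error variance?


var_true = rxx * var_obs = 0.87 * 69.74 = 60.6738
var_error = var_obs - var_true
var_error = 69.74 - 60.6738
var_error = 9.0662

9.0662


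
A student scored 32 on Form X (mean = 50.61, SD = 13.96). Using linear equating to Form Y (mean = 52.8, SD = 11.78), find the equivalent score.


slope = SD_Y / SD_X = 11.78 / 13.96 ~ 0.8438
intercept = mean_Y - slope * mean_X = 52.8 - (11.78 / 13.96) * 50.61 ~ 10.0933
Y = slope * X + intercept. To avoid rounding drift from the rounded slope/intercept, evaluate the equivalent form Y = mean_Y + SD_Y * (X - mean_X) / SD_X at full precision:
Y = 52.8 + 11.78 * (32 - 50.61) / 13.96
Y = 52.8 - 11.78 * 18.61 / 13.96
Y = 52.8 - 219.2258 / 13.96
Y = 52.8 - 15.7039
Y = 37.0961

37.0961


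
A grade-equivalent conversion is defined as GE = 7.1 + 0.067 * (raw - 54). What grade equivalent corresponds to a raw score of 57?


raw - median = 57 - 54 = 3
slope * diff = 0.067 * 3 = 0.201
GE = 7.1 + 0.201
GE = 7.301

7.301


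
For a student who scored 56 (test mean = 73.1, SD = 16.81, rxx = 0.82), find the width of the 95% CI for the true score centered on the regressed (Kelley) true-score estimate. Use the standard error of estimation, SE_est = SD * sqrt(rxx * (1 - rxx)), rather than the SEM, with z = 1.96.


True score estimate = 0.82*56 + 0.18*73.1 = 59.078
SE_est = SD * sqrt(rxx * (1 - rxx)) = 16.81 * sqrt(0.82 * 0.18) = 16.81 * sqrt(0.1476) = 6.458191
CI = T_est +/- z * SE_est, so width = 2 * z * SE_est = 2 * 1.96 * 6.458191
Width = 25.3161

25.3161


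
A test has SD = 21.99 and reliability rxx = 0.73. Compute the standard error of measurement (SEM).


SEM = SD * sqrt(1 - rxx)
SEM = 21.99 * sqrt(1 - 0.73)
SEM = 21.99 * sqrt(0.27) = 21.99 * 0.519615
SEM = 11.4263

11.4263


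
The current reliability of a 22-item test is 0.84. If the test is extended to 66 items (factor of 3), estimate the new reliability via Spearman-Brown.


r_new = (n * rxx) / (1 + (n-1) * rxx)
r_new = (3 * 0.84) / (1 + 2 * 0.84)
r_new = 2.52 / 2.68
r_new = 0.9403

0.9403


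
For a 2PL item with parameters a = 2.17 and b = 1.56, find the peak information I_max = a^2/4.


For 2PL, max info at theta = b = 1.56
I_max = a^2 / 4 = 2.17^2 / 4
= 4.7089 / 4
I_max = 1.1772

1.1772


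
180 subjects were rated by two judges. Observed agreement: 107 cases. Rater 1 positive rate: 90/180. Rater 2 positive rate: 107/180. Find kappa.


P_o = 107/180 = 0.594444
P_e = (90*107 + 90*73) / 32400 = 0.5
kappa = (P_o - P_e) / (1 - P_e)
kappa = (0.594444 - 0.5) / (1 - 0.5)
kappa = 0.1889

0.1889


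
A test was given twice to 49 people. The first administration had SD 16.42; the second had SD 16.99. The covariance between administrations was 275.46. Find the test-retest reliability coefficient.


r = cov(X,Y) / (SD_X * SD_Y)
r = 275.46 / (16.42 * 16.99)
r = 275.46 / 278.9758
r = 0.9874

0.9874


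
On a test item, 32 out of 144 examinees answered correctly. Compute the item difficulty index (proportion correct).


Item difficulty p = number correct / total examinees
p = 32 / 144
p = 0.2222

0.2222


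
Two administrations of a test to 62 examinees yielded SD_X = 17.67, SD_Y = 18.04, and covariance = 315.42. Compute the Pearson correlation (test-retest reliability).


r = cov(X,Y) / (SD_X * SD_Y)
r = 315.42 / (17.67 * 18.04)
r = 315.42 / 318.7668
r = 0.9895

0.9895


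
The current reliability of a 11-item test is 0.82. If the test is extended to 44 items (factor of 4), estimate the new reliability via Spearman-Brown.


r_new = (n * rxx) / (1 + (n-1) * rxx)
r_new = (4 * 0.82) / (1 + 3 * 0.82)
r_new = 3.28 / 3.46
r_new = 0.948

0.948


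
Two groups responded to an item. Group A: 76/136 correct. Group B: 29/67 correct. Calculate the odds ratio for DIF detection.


Odds_A = 76/60 = 1.2667
Odds_B = 29/38 = 0.7632
OR = Odds_A / Odds_B = 1.2667 / 0.7632
Exactly, OR = (76 * 38) / (60 * 29) = 2888 / 1740
OR = 1.6598

1.6598


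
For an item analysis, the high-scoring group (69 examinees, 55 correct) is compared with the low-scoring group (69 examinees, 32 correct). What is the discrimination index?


p_upper = 55/69 = 0.7971
p_lower = 32/69 = 0.4638
D = 0.7971 - 0.4638 = 0.3333

0.3333


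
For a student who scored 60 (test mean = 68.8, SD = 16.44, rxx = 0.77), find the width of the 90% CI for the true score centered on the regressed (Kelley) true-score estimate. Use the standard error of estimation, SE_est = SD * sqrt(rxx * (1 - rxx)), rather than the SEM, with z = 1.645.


True score estimate = 0.77*60 + 0.23*68.8 = 62.024
SE_est = SD * sqrt(rxx * (1 - rxx)) = 16.44 * sqrt(0.77 * 0.23) = 16.44 * sqrt(0.1771) = 6.918486
CI = T_est +/- z * SE_est, so width = 2 * z * SE_est = 2 * 1.645 * 6.918486
Width = 22.7618

22.7618


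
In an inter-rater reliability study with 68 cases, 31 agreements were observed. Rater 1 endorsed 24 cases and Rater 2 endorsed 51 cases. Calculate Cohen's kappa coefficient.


P_o = 31/68 = 0.455882
P_e = (24*51 + 44*17) / 4624 = 0.426471
kappa = (P_o - P_e) / (1 - P_e)
kappa = (0.455882 - 0.426471) / (1 - 0.426471)
kappa = 0.0513

0.0513


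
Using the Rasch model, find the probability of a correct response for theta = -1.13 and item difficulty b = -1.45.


theta - b = -1.13 - -1.45 = 0.32
exp(-(theta - b)) = exp(-0.32) = 0.7261
P = 1 / (1 + 0.7261)
P = 0.5793

0.5793


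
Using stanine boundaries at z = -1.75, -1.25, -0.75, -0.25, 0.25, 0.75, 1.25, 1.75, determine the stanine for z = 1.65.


Stanine boundaries: [-1.75, -1.25, -0.75, -0.25, 0.25, 0.75, 1.25, 1.75]
z = 1.65
Check each boundary:
  z >= -1.75 -> could be stanine 2
  z >= -1.25 -> could be stanine 3
  z >= -0.75 -> could be stanine 4
  z >= -0.25 -> could be stanine 5
  z >= 0.25 -> could be stanine 6
  z >= 0.75 -> could be stanine 7
  z >= 1.25 -> could be stanine 8
  z < 1.75
Highest qualifying boundary gives stanine = 8

8


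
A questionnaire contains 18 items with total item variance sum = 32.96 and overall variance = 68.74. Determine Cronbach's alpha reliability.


alpha = (k/(k-1)) * (1 - sum(si^2)/s_total^2)
= (18/17) * (1 - 32.96/68.74)
alpha = 0.5511

0.5511


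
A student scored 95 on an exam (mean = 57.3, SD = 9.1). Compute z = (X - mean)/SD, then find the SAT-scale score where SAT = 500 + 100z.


z = (X - mean) / SD = (95 - 57.3) / 9.1
z = 37.7 / 9.1
z = 4.1429
SAT-scale = SAT = 500 + 100z
Carry z at full precision (z = 37.7 / 9.1) into the conversion:
SAT-scale = 500 + 100 * (37.7 / 9.1) = 500 + 3770 / 9.1
SAT-scale = 500 + 414.2857
SAT-scale = 914.2857

914.2857


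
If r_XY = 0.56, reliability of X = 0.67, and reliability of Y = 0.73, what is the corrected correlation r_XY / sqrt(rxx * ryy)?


r_corrected = rxy / sqrt(rxx * ryy)
= 0.56 / sqrt(0.67 * 0.73)
= 0.56 / sqrt(0.4891)
= 0.56 / 0.699357
r_corrected = 0.8007

0.8007


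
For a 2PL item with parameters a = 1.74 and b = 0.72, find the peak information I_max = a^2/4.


For 2PL, max info at theta = b = 0.72
I_max = a^2 / 4 = 1.74^2 / 4
= 3.0276 / 4
I_max = 0.7569

0.7569


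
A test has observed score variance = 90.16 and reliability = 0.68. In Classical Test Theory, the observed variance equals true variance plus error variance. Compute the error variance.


var_true = rxx * var_obs = 0.68 * 90.16 = 61.3088
var_error = var_obs - var_true
var_error = 90.16 - 61.3088
var_error = 28.8512

28.8512


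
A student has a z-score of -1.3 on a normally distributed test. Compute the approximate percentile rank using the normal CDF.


CDF(z) = 0.5 * (1 + erf(z/sqrt(2)))
erf(-0.9192) = -0.8064
CDF = 0.0968
Percentile rank = 0.0968 * 100 = 9.68

9.68


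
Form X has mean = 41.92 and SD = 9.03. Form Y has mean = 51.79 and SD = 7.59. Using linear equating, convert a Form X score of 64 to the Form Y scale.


slope = SD_Y / SD_X = 7.59 / 9.03 ~ 0.8405
intercept = mean_Y - slope * mean_X = 51.79 - (7.59 / 9.03) * 41.92 ~ 16.5549
Y = slope * X + intercept. To avoid rounding drift from the rounded slope/intercept, evaluate the equivalent form Y = mean_Y + SD_Y * (X - mean_X) / SD_X at full precision:
Y = 51.79 + 7.59 * (64 - 41.92) / 9.03
Y = 51.79 + 7.59 * 22.08 / 9.03
Y = 51.79 + 167.5872 / 9.03
Y = 51.79 + 18.5589
Y = 70.3489

70.3489


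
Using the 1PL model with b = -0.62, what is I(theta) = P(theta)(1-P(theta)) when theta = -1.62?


P = 1/(1+exp(-(-1.62--0.62))) = 0.2689
I = P*(1-P) = 0.2689 * 0.7311
I = 0.1966

0.1966


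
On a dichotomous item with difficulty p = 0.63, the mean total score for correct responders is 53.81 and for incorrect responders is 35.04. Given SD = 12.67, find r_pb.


q = 1 - p = 0.37
rpb = ((M1 - M0) / SD) * sqrt(p * q)
rpb = ((53.81 - 35.04) / 12.67) * sqrt(0.63 * 0.37)
rpb = 0.7153

0.7153


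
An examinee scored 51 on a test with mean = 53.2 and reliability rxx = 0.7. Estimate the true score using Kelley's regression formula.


T_est = rxx * X + (1 - rxx) * mean
T_est = 0.7 * 51 + 0.3 * 53.2
T_est = 35.7 + 15.96
T_est = 51.66

51.66


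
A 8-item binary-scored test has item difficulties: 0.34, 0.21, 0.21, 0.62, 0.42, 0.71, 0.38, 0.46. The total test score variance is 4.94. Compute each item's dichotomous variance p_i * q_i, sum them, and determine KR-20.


For each item, compute p_i * q_i:
  Item 1: 0.34 * 0.66 = 0.2244
  Item 2: 0.21 * 0.79 = 0.1659
  Item 3: 0.21 * 0.79 = 0.1659
  Item 4: 0.62 * 0.38 = 0.2356
  Item 5: 0.42 * 0.58 = 0.2436
  Item 6: 0.71 * 0.29 = 0.2059
  Item 7: 0.38 * 0.62 = 0.2356
  Item 8: 0.46 * 0.54 = 0.2484
Sum(p_i * q_i) = 0.2244 + 0.1659 + 0.1659 + 0.2356 + 0.2436 + 0.2059 + 0.2356 + 0.2484 = 1.7253
KR-20 = (k/(k-1)) * (1 - Sum(p_i*q_i) / Var_total)
= (8/7) * (1 - 1.7253/4.94)
= 1.1429 * 0.6507
KR-20 = 0.7437

0.7437


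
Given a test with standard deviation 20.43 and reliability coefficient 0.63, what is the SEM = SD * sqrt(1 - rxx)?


SEM = SD * sqrt(1 - rxx)
SEM = 20.43 * sqrt(1 - 0.63)
SEM = 20.43 * sqrt(0.37) = 20.43 * 0.608276
SEM = 12.4271

12.4271


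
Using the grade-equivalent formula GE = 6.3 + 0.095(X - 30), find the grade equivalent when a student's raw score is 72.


raw - median = 72 - 30 = 42
slope * diff = 0.095 * 42 = 3.99
GE = 6.3 + 3.99
GE = 10.29

10.29


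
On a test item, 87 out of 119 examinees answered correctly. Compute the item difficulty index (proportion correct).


Item difficulty p = number correct / total examinees
p = 87 / 119
p = 0.7311

0.7311


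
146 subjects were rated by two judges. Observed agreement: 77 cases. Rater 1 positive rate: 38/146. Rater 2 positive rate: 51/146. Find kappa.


P_o = 77/146 = 0.527397
P_e = (38*51 + 108*95) / 21316 = 0.572246
kappa = (P_o - P_e) / (1 - P_e)
kappa = (0.527397 - 0.572246) / (1 - 0.572246)
kappa = -0.1048

-0.1048


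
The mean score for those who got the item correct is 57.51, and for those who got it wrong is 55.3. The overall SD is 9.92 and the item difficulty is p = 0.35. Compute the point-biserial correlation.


q = 1 - p = 0.65
rpb = ((M1 - M0) / SD) * sqrt(p * q)
rpb = ((57.51 - 55.3) / 9.92) * sqrt(0.35 * 0.65)
rpb = 0.1063

0.1063


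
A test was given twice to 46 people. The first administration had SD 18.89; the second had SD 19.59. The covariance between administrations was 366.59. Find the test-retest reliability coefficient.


r = cov(X,Y) / (SD_X * SD_Y)
r = 366.59 / (18.89 * 19.59)
r = 366.59 / 370.0551
r = 0.9906

0.9906
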